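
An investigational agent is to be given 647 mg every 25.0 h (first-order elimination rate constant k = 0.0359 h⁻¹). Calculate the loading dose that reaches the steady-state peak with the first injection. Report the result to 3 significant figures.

1090 mg

Accumulation ratio R = 1 / (1 − e^(−kτ)) = 1 / (1 − e^(−0.03590×25.0)) = 1 / (1 − 0.4076) = 1.688
Loading dose = maintenance dose × R = 647 × 1.688 ≈ 1090 mg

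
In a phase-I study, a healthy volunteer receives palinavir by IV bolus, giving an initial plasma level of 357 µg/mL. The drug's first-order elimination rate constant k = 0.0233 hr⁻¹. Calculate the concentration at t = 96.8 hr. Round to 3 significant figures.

37.4 µg/mL

C(t) = C₀ e^(−kt) = 357 × e^(−0.02330 × 96.8) = 357 × e^(−2.255) = 357 × 0.1048 ≈ 37.4 µg/mL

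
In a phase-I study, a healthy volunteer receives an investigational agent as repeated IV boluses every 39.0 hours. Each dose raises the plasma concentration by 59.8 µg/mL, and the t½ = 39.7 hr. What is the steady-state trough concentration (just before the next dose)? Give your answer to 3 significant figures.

61.3 µg/mL

k = ln 2 / 39.7 = 0.01746 hr⁻¹
Fraction remaining after one interval: e^(−kτ) = e^(−0.01746 × 39.0) = 0.5061
R = 1 / (1 − 0.5061) = 2.025
Css,max = 59.8 × 2.025 = 121.1 µg/mL
Css,min = Css,max × e^(−kτ) = 121.1 × 0.5061 ≈ 61.3 µg/mL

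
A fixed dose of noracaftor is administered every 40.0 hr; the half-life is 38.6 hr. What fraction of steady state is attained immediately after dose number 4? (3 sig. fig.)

k = ln 2 / 38.6 = 0.01796 hr⁻¹
f_n = 1 − e^(−nkτ) = 1 − e^(−4 × 0.01796 × 40.0) = 1 − e^(−2.873) = 1 − 0.05652 ≈ 0.943

0.943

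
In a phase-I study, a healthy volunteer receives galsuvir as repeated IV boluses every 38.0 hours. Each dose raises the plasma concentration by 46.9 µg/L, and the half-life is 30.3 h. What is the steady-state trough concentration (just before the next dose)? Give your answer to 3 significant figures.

33.9 µg/L

k = ln 2 / 30.3 = 0.02288 h⁻¹
Fraction remaining after one interval: e^(−kτ) = e^(−0.02288 × 38.0) = 0.4192
R = 1 / (1 − 0.4192) = 1.722
Css,max = 46.9 × 1.722 = 80.76 µg/L
Css,min = Css,max × e^(−kτ) = 80.76 × 0.4192 ≈ 33.9 µg/L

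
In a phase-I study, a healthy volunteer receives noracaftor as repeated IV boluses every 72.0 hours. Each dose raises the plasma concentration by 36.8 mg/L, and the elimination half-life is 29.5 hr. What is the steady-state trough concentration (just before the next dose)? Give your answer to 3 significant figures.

8.31 mg/L

k = ln 2 / 29.5 = 0.02350 hr⁻¹
Fraction remaining after one interval: e^(−kτ) = e^(−0.02350 × 72.0) = 0.1842
R = 1 / (1 − 0.1842) = 1.226
Css,max = 36.8 × 1.226 = 45.11 mg/L
Css,min = Css,max × e^(−kτ) = 45.11 × 0.1842 ≈ 8.31 mg/L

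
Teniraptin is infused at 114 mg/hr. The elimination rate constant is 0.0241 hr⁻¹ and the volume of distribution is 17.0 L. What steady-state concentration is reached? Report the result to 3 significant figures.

278 mg/L

CL = k · V = 0.0241 × 17.0 = 0.4097 L/hr
Css = rate / CL = 114 / 0.4097 ≈ 278 mg/L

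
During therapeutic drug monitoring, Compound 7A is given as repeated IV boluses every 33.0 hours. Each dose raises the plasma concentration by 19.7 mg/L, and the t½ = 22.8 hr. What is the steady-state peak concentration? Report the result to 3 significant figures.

31.1 mg/L

k = ln 2 / 22.8 = 0.03040 hr⁻¹
Fraction remaining after one interval: e^(−kτ) = e^(−0.03040 × 33.0) = 0.3667
R = 1 / (1 − 0.3667) = 1.579
Css,max = 19.7 × 1.579 ≈ 31.1 mg/L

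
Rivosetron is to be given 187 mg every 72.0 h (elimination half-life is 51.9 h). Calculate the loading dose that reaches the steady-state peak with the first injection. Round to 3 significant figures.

303 mg

k = ln 2 / 51.9 = 0.01336 h⁻¹
Accumulation ratio R = 1 / (1 − e^(−kτ)) = 1 / (1 − e^(−0.01336×72.0)) = 1 / (1 − 0.3823) = 1.619
Loading dose = maintenance dose × R = 187 × 1.619 ≈ 303 mg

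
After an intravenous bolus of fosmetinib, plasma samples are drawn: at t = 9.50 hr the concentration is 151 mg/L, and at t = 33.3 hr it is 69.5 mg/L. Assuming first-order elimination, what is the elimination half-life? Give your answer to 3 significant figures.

k = ln(C₁/C₂) / (t₂ − t₁) = ln(151/69.5) / (33.3 − 9.50)
  = 0.7760 / 23.80 = 0.03260 hr⁻¹
t½ = ln 2 / k = ln 2 / 0.03260 ≈ 21.3 hours

21.3 hours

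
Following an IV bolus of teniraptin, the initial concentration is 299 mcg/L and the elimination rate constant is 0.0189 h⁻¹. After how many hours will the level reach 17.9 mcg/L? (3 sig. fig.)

C(t) = C₀ e^(−kt)  ⇒  t = ln(C₀/C) / k
t = ln(299/17.9) / 0.01890 = 2.816 / 0.01890 ≈ 149 hours

149 hours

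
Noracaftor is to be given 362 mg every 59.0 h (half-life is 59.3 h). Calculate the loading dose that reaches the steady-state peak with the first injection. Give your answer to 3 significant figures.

727 mg

k = ln 2 / 59.3 = 0.01169 h⁻¹
Accumulation ratio R = 1 / (1 − e^(−kτ)) = 1 / (1 − e^(−0.01169×59.0)) = 1 / (1 − 0.5018) = 2.007
Loading dose = maintenance dose × R = 362 × 2.007 ≈ 727 mg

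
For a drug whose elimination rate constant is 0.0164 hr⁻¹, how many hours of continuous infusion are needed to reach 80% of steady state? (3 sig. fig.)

f = 1 − e^(−kt)  ⇒  t = −ln(1 − f) / k
t = −ln(1 − 0.8) / 0.01640 = 1.609 / 0.01640 ≈ 98.1 hours

98.1 hours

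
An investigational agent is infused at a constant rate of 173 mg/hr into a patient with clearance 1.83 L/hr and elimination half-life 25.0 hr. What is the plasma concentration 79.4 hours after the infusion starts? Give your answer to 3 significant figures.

84.1 µg/mL

Css = rate / CL = 173 / 1.83 = 94.54 µg/mL
k = ln 2 / 25.0 = 0.02773 hr⁻¹
C(t) = Css (1 − e^(−kt)) = 94.54 × (1 − e^(−2.201)) = 94.54 × 0.8894 ≈ 84.1 µg/mL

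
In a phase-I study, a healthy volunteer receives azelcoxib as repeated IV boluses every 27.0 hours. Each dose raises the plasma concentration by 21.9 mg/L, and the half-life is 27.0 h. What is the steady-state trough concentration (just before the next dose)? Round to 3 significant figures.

21.9 mg/L

k = ln 2 / 27.0 = 0.02567 h⁻¹
Fraction remaining after one interval: e^(−kτ) = e^(−0.02567 × 27.0) = 0.5000
R = 1 / (1 − 0.5000) = 2.000
Css,max = 21.9 × 2.000 = 43.80 mg/L
Css,min = Css,max × e^(−kτ) = 43.80 × 0.5000 ≈ 21.9 mg/L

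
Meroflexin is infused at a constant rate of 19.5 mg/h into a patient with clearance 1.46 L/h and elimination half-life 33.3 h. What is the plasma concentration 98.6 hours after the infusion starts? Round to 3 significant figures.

Css = rate / CL = 19.5 / 1.46 = 13.36 µg/mL
k = ln 2 / 33.3 = 0.02082 h⁻¹
C(t) = Css (1 − e^(−kt)) = 13.36 × (1 − e^(−2.052)) = 13.36 × 0.8716 ≈ 11.6 µg/mL

11.6 µg/mL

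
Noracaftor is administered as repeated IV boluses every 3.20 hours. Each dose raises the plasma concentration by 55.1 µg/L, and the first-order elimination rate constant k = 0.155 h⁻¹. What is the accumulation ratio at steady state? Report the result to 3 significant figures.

Fraction remaining after one interval: e^(−kτ) = e^(−0.1550 × 3.20) = 0.6090
R = 1 / (1 − 0.6090) = 1 / 0.3910 ≈ 2.56

2.56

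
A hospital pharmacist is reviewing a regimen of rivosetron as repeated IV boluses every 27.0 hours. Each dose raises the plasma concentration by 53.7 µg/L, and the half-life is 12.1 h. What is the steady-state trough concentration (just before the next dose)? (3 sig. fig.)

k = ln 2 / 12.1 = 0.05728 h⁻¹
Fraction remaining after one interval: e^(−kτ) = e^(−0.05728 × 27.0) = 0.2130
R = 1 / (1 − 0.2130) = 1.271
Css,max = 53.7 × 1.271 = 68.23 µg/L
Css,min = Css,max × e^(−kτ) = 68.23 × 0.2130 ≈ 14.5 µg/L

14.5 µg/L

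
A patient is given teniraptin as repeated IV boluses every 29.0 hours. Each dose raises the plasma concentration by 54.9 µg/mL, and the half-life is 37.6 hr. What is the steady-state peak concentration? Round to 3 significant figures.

133 µg/mL

k = ln 2 / 37.6 = 0.01843 hr⁻¹
Fraction remaining after one interval: e^(−kτ) = e^(−0.01843 × 29.0) = 0.5859
R = 1 / (1 − 0.5859) = 2.415
Css,max = 54.9 × 2.415 ≈ 133 µg/mL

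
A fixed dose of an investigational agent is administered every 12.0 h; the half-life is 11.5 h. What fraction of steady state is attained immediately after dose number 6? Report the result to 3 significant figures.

0.987

k = ln 2 / 11.5 = 0.06027 h⁻¹
f_n = 1 − e^(−nkτ) = 1 − e^(−6 × 0.06027 × 12.0) = 1 − e^(−4.340) = 1 − 0.01304 ≈ 0.987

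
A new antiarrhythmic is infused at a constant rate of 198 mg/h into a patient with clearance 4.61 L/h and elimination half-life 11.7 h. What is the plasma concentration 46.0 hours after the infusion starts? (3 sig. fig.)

40.1 mg/L

Css = rate / CL = 198 / 4.61 = 42.95 mg/L
k = ln 2 / 11.7 = 0.05924 h⁻¹
C(t) = Css (1 − e^(−kt)) = 42.95 × (1 − e^(−2.725)) = 42.95 × 0.9345 ≈ 40.1 mg/L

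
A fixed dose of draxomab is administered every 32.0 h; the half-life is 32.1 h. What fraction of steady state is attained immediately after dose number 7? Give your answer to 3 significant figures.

k = ln 2 / 32.1 = 0.02159 h⁻¹
f_n = 1 − e^(−nkτ) = 1 − e^(−7 × 0.02159 × 32.0) = 1 − e^(−4.837) = 1 − 0.007931 ≈ 0.992

0.992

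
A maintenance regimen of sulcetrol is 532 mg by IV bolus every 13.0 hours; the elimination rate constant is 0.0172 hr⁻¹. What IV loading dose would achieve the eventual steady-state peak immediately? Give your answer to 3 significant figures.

Accumulation ratio R = 1 / (1 − e^(−kτ)) = 1 / (1 − e^(−0.01720×13.0)) = 1 / (1 − 0.7996) = 4.991
Loading dose = maintenance dose × R = 532 × 4.991 ≈ 2660 mg

2660 mg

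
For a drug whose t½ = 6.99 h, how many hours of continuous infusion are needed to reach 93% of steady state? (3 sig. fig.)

k = ln 2 / 6.99 = 0.09916 h⁻¹
f = 1 − e^(−kt)  ⇒  t = −ln(1 − f) / k
t = −ln(1 − 0.93) / 0.09916 = 2.659 / 0.09916 ≈ 26.8 hours

26.8 hours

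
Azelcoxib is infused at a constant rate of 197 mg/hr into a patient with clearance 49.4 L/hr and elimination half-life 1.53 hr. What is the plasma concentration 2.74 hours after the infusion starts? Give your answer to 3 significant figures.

2.84 mg/L

Css = rate / CL = 197 / 49.4 = 3.988 mg/L
k = ln 2 / 1.53 = 0.4530 hr⁻¹
C(t) = Css (1 − e^(−kt)) = 3.988 × (1 − e^(−1.241)) = 3.988 × 0.7110 ≈ 2.84 mg/L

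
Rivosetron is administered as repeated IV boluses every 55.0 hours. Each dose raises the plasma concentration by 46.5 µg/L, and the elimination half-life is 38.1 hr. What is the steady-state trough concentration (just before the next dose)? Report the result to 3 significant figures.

k = ln 2 / 38.1 = 0.01819 hr⁻¹
Fraction remaining after one interval: e^(−kτ) = e^(−0.01819 × 55.0) = 0.3677
R = 1 / (1 − 0.3677) = 1.581
Css,max = 46.5 × 1.581 = 73.54 µg/L
Css,min = Css,max × e^(−kτ) = 73.54 × 0.3677 ≈ 27.0 µg/L

27.0 µg/L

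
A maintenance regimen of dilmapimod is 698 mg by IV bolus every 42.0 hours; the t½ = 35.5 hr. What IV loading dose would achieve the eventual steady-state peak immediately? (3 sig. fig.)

1250 mg

k = ln 2 / 35.5 = 0.01953 hr⁻¹
Accumulation ratio R = 1 / (1 − e^(−kτ)) = 1 / (1 − e^(−0.01953×42.0)) = 1 / (1 − 0.4404) = 1.787
Loading dose = maintenance dose × R = 698 × 1.787 ≈ 1250 mg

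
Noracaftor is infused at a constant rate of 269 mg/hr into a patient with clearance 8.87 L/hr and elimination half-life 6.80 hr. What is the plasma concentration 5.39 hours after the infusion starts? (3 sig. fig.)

Css = rate / CL = 269 / 8.87 = 30.33 µg/mL
k = ln 2 / 6.80 = 0.1019 hr⁻¹
C(t) = Css (1 − e^(−kt)) = 30.33 × (1 − e^(−0.5494)) = 30.33 × 0.4227 ≈ 12.8 µg/mL

12.8 µg/mL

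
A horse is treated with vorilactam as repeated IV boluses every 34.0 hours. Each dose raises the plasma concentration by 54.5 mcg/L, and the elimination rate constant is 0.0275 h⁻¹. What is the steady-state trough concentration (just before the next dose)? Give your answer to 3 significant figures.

35.2 mcg/L

Fraction remaining after one interval: e^(−kτ) = e^(−0.02750 × 34.0) = 0.3926
R = 1 / (1 − 0.3926) = 1.646
Css,max = 54.5 × 1.646 = 89.72 mcg/L
Css,min = Css,max × e^(−kτ) = 89.72 × 0.3926 ≈ 35.2 mcg/L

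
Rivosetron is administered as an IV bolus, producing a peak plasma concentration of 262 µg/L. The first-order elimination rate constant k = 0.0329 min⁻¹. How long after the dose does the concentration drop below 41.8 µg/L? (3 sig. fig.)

55.8 minutes

C(t) = C₀ e^(−kt)  ⇒  t = ln(C₀/C) / k
t = ln(262/41.8) / 0.03290 = 1.835 / 0.03290 ≈ 55.8 minutes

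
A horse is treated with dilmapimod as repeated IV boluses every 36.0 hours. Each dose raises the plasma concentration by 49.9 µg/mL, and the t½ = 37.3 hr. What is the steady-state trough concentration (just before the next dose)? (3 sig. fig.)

52.4 µg/mL

k = ln 2 / 37.3 = 0.01858 hr⁻¹
Fraction remaining after one interval: e^(−kτ) = e^(−0.01858 × 36.0) = 0.5122
R = 1 / (1 − 0.5122) = 2.050
Css,max = 49.9 × 2.050 = 102.3 µg/mL
Css,min = Css,max × e^(−kτ) = 102.3 × 0.5122 ≈ 52.4 µg/mL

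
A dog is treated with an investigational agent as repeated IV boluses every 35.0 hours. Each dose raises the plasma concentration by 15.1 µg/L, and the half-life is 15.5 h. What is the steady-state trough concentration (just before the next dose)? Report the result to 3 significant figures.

k = ln 2 / 15.5 = 0.04472 h⁻¹
Fraction remaining after one interval: e^(−kτ) = e^(−0.04472 × 35.0) = 0.2091
R = 1 / (1 − 0.2091) = 1.264
Css,max = 15.1 × 1.264 = 19.09 µg/L
Css,min = Css,max × e^(−kτ) = 19.09 × 0.2091 ≈ 3.99 µg/L

3.99 µg/L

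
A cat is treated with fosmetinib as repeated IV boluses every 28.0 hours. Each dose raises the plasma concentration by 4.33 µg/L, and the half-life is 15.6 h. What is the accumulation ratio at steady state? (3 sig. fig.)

k = ln 2 / 15.6 = 0.04443 h⁻¹
Fraction remaining after one interval: e^(−kτ) = e^(−0.04443 × 28.0) = 0.2882
R = 1 / (1 − 0.2882) = 1 / 0.7118 ≈ 1.40

1.40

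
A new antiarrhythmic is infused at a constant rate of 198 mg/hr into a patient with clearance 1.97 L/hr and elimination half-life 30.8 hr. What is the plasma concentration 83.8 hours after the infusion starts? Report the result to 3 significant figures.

85.3 µg/mL

Css = rate / CL = 198 / 1.97 = 100.5 µg/mL
k = ln 2 / 30.8 = 0.02250 hr⁻¹
C(t) = Css (1 − e^(−kt)) = 100.5 × (1 − e^(−1.886)) = 100.5 × 0.8483 ≈ 85.3 µg/mL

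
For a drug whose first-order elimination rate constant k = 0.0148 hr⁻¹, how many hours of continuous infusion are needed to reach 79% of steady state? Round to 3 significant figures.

f = 1 − e^(−kt)  ⇒  t = −ln(1 − f) / k
t = −ln(1 − 0.79) / 0.01480 = 1.561 / 0.01480 ≈ 105 hours

105 hours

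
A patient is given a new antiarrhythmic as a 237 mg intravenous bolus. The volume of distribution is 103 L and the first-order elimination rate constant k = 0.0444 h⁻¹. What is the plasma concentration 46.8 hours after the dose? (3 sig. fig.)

C₀ = dose / V = 237 / 103 = 2.301 µg/mL
C(t) = C₀ e^(−kt) = 2.301 × e^(−0.04440 × 46.8) = 2.301 × e^(−2.078) = 2.301 × 0.1252 ≈ 0.288 µg/mL

0.288 µg/mL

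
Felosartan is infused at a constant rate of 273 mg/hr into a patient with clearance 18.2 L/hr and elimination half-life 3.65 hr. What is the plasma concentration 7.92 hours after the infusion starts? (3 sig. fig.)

Css = rate / CL = 273 / 18.2 = 15.00 µg/mL
k = ln 2 / 3.65 = 0.1899 hr⁻¹
C(t) = Css (1 − e^(−kt)) = 15.00 × (1 − e^(−1.504)) = 15.00 × 0.7778 ≈ 11.7 µg/mL

11.7 µg/mL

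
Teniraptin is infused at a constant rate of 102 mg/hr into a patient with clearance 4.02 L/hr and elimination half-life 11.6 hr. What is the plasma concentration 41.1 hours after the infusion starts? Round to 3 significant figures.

23.2 µg/mL

Css = rate / CL = 102 / 4.02 = 25.37 µg/mL
k = ln 2 / 11.6 = 0.05975 hr⁻¹
C(t) = Css (1 − e^(−kt)) = 25.37 × (1 − e^(−2.456)) = 25.37 × 0.9142 ≈ 23.2 µg/mL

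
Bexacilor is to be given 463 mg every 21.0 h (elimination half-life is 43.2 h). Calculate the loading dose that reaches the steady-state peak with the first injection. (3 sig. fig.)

1620 mg

k = ln 2 / 43.2 = 0.01605 h⁻¹
Accumulation ratio R = 1 / (1 − e^(−kτ)) = 1 / (1 − e^(−0.01605×21.0)) = 1 / (1 − 0.7139) = 3.496
Loading dose = maintenance dose × R = 463 × 3.496 ≈ 1620 mg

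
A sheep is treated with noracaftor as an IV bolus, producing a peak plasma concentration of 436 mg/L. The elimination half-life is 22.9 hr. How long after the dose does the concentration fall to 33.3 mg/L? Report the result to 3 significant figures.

85.0 hours

k = ln 2 / 22.9 = 0.03027 hr⁻¹
C(t) = C₀ e^(−kt)  ⇒  t = ln(C₀/C) / k
t = ln(436/33.3) / 0.03027 = 2.572 / 0.03027 ≈ 85.0 hours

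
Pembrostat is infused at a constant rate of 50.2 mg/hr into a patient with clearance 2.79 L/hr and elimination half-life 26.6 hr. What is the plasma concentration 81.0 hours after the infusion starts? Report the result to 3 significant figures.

Css = rate / CL = 50.2 / 2.79 = 17.99 µg/mL
k = ln 2 / 26.6 = 0.02606 hr⁻¹
C(t) = Css (1 − e^(−kt)) = 17.99 × (1 − e^(−2.111)) = 17.99 × 0.8788 ≈ 15.8 µg/mL

15.8 µg/mL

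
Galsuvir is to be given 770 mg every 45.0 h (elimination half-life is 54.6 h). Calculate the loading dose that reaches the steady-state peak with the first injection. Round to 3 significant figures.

1770 mg

k = ln 2 / 54.6 = 0.01270 h⁻¹
Accumulation ratio R = 1 / (1 − e^(−kτ)) = 1 / (1 − e^(−0.01270×45.0)) = 1 / (1 − 0.5648) = 2.298
Loading dose = maintenance dose × R = 770 × 2.298 ≈ 1770 mg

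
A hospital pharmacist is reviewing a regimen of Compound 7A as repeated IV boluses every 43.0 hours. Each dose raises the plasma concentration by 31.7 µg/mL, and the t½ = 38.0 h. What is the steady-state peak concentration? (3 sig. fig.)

58.3 µg/mL

k = ln 2 / 38.0 = 0.01824 h⁻¹
Fraction remaining after one interval: e^(−kτ) = e^(−0.01824 × 43.0) = 0.4564
R = 1 / (1 − 0.4564) = 1.840
Css,max = 31.7 × 1.840 ≈ 58.3 µg/mL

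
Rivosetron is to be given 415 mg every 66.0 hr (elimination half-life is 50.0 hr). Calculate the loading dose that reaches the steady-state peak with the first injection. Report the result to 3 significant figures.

692 mg

k = ln 2 / 50.0 = 0.01386 hr⁻¹
Accumulation ratio R = 1 / (1 − e^(−kτ)) = 1 / (1 − e^(−0.01386×66.0)) = 1 / (1 − 0.4005) = 1.668
Loading dose = maintenance dose × R = 415 × 1.668 ≈ 692 mg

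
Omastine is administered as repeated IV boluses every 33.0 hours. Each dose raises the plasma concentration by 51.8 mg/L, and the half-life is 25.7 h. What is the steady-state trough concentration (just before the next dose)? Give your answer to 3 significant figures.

36.1 mg/L

k = ln 2 / 25.7 = 0.02697 h⁻¹
Fraction remaining after one interval: e^(−kτ) = e^(−0.02697 × 33.0) = 0.4106
R = 1 / (1 − 0.4106) = 1.697
Css,max = 51.8 × 1.697 = 87.89 mg/L
Css,min = Css,max × e^(−kτ) = 87.89 × 0.4106 ≈ 36.1 mg/L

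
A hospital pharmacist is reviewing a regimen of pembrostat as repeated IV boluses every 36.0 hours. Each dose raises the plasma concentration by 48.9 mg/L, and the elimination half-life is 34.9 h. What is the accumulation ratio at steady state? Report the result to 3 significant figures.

1.96

k = ln 2 / 34.9 = 0.01986 h⁻¹
Fraction remaining after one interval: e^(−kτ) = e^(−0.01986 × 36.0) = 0.4892
R = 1 / (1 − 0.4892) = 1 / 0.5108 ≈ 1.96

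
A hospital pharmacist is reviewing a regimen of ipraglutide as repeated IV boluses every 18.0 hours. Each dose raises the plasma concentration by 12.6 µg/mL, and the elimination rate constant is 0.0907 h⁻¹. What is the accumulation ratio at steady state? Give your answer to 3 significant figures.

1.24

Fraction remaining after one interval: e^(−kτ) = e^(−0.09070 × 18.0) = 0.1954
R = 1 / (1 − 0.1954) = 1 / 0.8046 ≈ 1.24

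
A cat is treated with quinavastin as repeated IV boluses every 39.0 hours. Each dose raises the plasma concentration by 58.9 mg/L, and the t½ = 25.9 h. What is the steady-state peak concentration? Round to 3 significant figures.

k = ln 2 / 25.9 = 0.02676 h⁻¹
Fraction remaining after one interval: e^(−kτ) = e^(−0.02676 × 39.0) = 0.3521
R = 1 / (1 − 0.3521) = 1.544
Css,max = 58.9 × 1.544 ≈ 90.9 mg/L

90.9 mg/L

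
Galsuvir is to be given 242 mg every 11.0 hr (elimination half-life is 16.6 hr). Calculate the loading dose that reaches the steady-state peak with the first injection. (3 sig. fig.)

k = ln 2 / 16.6 = 0.04176 hr⁻¹
Accumulation ratio R = 1 / (1 − e^(−kτ)) = 1 / (1 − e^(−0.04176×11.0)) = 1 / (1 − 0.6317) = 2.715
Loading dose = maintenance dose × R = 242 × 2.715 ≈ 657 mg

657 mg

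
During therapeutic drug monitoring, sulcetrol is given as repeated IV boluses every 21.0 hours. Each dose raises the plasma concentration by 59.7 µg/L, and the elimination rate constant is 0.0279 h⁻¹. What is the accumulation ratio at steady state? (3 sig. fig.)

Fraction remaining after one interval: e^(−kτ) = e^(−0.02790 × 21.0) = 0.5566
R = 1 / (1 − 0.5566) = 1 / 0.4434 ≈ 2.26

2.26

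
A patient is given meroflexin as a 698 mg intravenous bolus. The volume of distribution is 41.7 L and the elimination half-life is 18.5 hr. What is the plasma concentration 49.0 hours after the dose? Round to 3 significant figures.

2.67 µg/mL

C₀ = dose / V = 698 / 41.7 = 16.74 µg/mL
k = ln 2 / 18.5 = 0.03747 hr⁻¹
C(t) = C₀ e^(−kt) = 16.74 × e^(−0.03747 × 49.0) = 16.74 × e^(−1.836) = 16.74 × 0.1595 ≈ 2.67 µg/mL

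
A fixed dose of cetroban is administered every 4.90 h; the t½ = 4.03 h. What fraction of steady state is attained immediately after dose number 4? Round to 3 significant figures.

0.966

k = ln 2 / 4.03 = 0.1720 h⁻¹
f_n = 1 − e^(−nkτ) = 1 − e^(−4 × 0.1720 × 4.90) = 1 − e^(−3.371) = 1 − 0.03435 ≈ 0.966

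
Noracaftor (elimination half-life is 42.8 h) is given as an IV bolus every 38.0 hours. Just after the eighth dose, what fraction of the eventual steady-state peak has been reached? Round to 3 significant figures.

k = ln 2 / 42.8 = 0.01620 h⁻¹
f_n = 1 − e^(−nkτ) = 1 − e^(−8 × 0.01620 × 38.0) = 1 − e^(−4.923) = 1 − 0.007275 ≈ 0.993

0.993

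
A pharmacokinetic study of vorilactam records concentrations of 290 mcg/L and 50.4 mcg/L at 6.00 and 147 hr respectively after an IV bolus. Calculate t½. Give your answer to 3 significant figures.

55.9 hours

k = ln(C₁/C₂) / (t₂ − t₁) = ln(290/50.4) / (147 − 6.00)
  = 1.750 / 141.0 = 0.01241 hr⁻¹
t½ = ln 2 / k = ln 2 / 0.01241 ≈ 55.9 hours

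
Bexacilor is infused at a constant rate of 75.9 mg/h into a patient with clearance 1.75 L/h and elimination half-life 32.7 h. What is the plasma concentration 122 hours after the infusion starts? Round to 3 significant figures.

40.1 mg/L

Css = rate / CL = 75.9 / 1.75 = 43.37 mg/L
k = ln 2 / 32.7 = 0.02120 h⁻¹
C(t) = Css (1 − e^(−kt)) = 43.37 × (1 − e^(−2.586)) = 43.37 × 0.9247 ≈ 40.1 mg/L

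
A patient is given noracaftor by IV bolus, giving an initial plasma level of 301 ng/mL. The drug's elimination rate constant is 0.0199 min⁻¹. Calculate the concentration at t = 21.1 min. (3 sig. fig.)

C(t) = C₀ e^(−kt) = 301 × e^(−0.01990 × 21.1) = 301 × e^(−0.4199) = 301 × 0.6571 ≈ 198 ng/mL

198 ng/mL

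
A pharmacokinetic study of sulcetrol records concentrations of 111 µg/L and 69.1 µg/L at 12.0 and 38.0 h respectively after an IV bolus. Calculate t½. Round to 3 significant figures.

k = ln(C₁/C₂) / (t₂ − t₁) = ln(111/69.1) / (38.0 − 12.0)
  = 0.4740 / 26.00 = 0.01823 h⁻¹
t½ = ln 2 / k = ln 2 / 0.01823 ≈ 38.0 hours

38.0 hours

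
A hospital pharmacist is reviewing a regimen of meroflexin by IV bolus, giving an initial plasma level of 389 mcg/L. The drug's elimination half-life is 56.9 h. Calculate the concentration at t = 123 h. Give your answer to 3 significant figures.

86.9 mcg/L

k = ln 2 / 56.9 = 0.01218 h⁻¹
123 h is 2.162 half-lives, so C = 389 × (1/2)^2.162 = 389 × 0.2235 ≈ 86.9 mcg/L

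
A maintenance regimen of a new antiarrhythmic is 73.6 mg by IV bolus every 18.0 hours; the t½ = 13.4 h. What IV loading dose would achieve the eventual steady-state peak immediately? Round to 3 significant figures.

121 mg

k = ln 2 / 13.4 = 0.05173 h⁻¹
Accumulation ratio R = 1 / (1 − e^(−kτ)) = 1 / (1 − e^(−0.05173×18.0)) = 1 / (1 − 0.3941) = 1.650
Loading dose = maintenance dose × R = 73.6 × 1.650 ≈ 121 mg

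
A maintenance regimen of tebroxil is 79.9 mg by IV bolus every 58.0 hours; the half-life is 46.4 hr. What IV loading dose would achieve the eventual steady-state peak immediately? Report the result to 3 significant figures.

138 mg

k = ln 2 / 46.4 = 0.01494 hr⁻¹
Accumulation ratio R = 1 / (1 − e^(−kτ)) = 1 / (1 − e^(−0.01494×58.0)) = 1 / (1 − 0.4204) = 1.725
Loading dose = maintenance dose × R = 79.9 × 1.725 ≈ 138 mg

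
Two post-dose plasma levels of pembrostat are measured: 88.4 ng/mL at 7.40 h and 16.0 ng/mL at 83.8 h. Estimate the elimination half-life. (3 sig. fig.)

31.0 hours

k = ln(C₁/C₂) / (t₂ − t₁) = ln(88.4/16.0) / (83.8 − 7.40)
  = 1.709 / 76.40 = 0.02237 h⁻¹
t½ = ln 2 / k = ln 2 / 0.02237 ≈ 31.0 hours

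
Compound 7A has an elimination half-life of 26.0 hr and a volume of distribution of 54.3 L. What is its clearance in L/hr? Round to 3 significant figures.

1.45 L/hr

k = ln 2 / t½ = ln 2 / 26.0 = 0.02666 hr⁻¹
CL = k · V = 0.02666 × 54.3 ≈ 1.45 L/hr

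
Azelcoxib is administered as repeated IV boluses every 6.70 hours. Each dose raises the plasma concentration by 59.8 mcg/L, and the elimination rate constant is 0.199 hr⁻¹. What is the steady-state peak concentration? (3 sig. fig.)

81.2 mcg/L

Fraction remaining after one interval: e^(−kτ) = e^(−0.1990 × 6.70) = 0.2636
R = 1 / (1 − 0.2636) = 1.358
Css,max = 59.8 × 1.358 ≈ 81.2 mcg/L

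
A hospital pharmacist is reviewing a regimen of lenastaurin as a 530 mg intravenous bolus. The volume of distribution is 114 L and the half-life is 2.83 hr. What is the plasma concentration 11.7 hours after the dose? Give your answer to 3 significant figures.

0.265 mg/L

C₀ = dose / V = 530 / 114 = 4.649 mg/L
k = ln 2 / 2.83 = 0.2449 hr⁻¹
C(t) = C₀ e^(−kt) = 4.649 × e^(−0.2449 × 11.7) = 4.649 × e^(−2.866) = 4.649 × 0.05695 ≈ 0.265 mg/L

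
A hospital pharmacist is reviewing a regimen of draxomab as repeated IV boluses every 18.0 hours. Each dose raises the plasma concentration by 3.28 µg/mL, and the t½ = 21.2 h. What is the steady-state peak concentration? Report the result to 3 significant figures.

k = ln 2 / 21.2 = 0.03270 h⁻¹
Fraction remaining after one interval: e^(−kτ) = e^(−0.03270 × 18.0) = 0.5551
R = 1 / (1 − 0.5551) = 2.248
Css,max = 3.28 × 2.248 ≈ 7.37 µg/mL

7.37 µg/mL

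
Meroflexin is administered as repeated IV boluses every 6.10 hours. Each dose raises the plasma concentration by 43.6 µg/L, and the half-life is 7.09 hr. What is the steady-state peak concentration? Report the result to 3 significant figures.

97.1 µg/L

k = ln 2 / 7.09 = 0.09776 hr⁻¹
Fraction remaining after one interval: e^(−kτ) = e^(−0.09776 × 6.10) = 0.5508
R = 1 / (1 − 0.5508) = 2.226
Css,max = 43.6 × 2.226 ≈ 97.1 µg/L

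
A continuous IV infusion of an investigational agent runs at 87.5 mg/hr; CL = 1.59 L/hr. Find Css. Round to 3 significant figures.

Css = infusion rate / CL = 87.5 / 1.59 ≈ 55.0 µg/mL

55.0 µg/mL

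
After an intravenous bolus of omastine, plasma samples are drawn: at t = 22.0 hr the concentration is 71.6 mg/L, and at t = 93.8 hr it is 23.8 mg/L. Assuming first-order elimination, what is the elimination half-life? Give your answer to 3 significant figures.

k = ln(C₁/C₂) / (t₂ − t₁) = ln(71.6/23.8) / (93.8 − 22.0)
  = 1.101 / 71.80 = 0.01534 hr⁻¹
t½ = ln 2 / k = ln 2 / 0.01534 ≈ 45.2 hours

45.2 hours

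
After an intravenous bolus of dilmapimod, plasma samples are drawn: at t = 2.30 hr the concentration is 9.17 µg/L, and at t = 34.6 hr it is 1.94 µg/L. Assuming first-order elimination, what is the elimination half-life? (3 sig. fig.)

k = ln(C₁/C₂) / (t₂ − t₁) = ln(9.17/1.94) / (34.6 − 2.30)
  = 1.553 / 32.30 = 0.04809 hr⁻¹
t½ = ln 2 / k = ln 2 / 0.04809 ≈ 14.4 hours

14.4 hours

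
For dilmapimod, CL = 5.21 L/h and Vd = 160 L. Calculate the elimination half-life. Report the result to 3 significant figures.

k = CL / V = 5.21 / 160 = 0.03256 h⁻¹
t½ = ln 2 / k = ln 2 / 0.03256 ≈ 21.3 hours

21.3 hours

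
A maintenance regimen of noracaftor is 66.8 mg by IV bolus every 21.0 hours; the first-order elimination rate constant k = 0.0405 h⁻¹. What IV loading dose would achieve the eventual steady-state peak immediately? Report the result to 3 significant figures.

117 mg

Accumulation ratio R = 1 / (1 − e^(−kτ)) = 1 / (1 − e^(−0.04050×21.0)) = 1 / (1 − 0.4272) = 1.746
Loading dose = maintenance dose × R = 66.8 × 1.746 ≈ 117 mg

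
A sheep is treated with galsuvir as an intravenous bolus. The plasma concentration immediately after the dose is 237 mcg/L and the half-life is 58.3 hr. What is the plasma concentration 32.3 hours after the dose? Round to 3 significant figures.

k = ln 2 / 58.3 = 0.01189 hr⁻¹
C(t) = C₀ e^(−kt) = 237 × e^(−0.01189 × 32.3) = 237 × e^(−0.3840) = 237 × 0.6811 ≈ 161 mcg/L

161 mcg/L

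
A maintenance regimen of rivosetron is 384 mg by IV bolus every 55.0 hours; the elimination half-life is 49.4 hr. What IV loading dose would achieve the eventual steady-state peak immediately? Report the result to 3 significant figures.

k = ln 2 / 49.4 = 0.01403 hr⁻¹
Accumulation ratio R = 1 / (1 − e^(−kτ)) = 1 / (1 − e^(−0.01403×55.0)) = 1 / (1 − 0.4622) = 1.859
Loading dose = maintenance dose × R = 384 × 1.859 ≈ 714 mg

714 mg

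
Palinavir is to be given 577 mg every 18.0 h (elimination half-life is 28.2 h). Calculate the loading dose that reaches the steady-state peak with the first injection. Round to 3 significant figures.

1610 mg

k = ln 2 / 28.2 = 0.02458 h⁻¹
Accumulation ratio R = 1 / (1 − e^(−kτ)) = 1 / (1 − e^(−0.02458×18.0)) = 1 / (1 − 0.6425) = 2.797
Loading dose = maintenance dose × R = 577 × 2.797 ≈ 1610 mg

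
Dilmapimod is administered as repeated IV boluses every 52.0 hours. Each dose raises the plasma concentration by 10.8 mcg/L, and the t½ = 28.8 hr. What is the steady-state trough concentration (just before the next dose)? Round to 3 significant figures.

k = ln 2 / 28.8 = 0.02407 hr⁻¹
Fraction remaining after one interval: e^(−kτ) = e^(−0.02407 × 52.0) = 0.2861
R = 1 / (1 − 0.2861) = 1.401
Css,max = 10.8 × 1.401 = 15.13 mcg/L
Css,min = Css,max × e^(−kτ) = 15.13 × 0.2861 ≈ 4.33 mcg/L

4.33 mcg/L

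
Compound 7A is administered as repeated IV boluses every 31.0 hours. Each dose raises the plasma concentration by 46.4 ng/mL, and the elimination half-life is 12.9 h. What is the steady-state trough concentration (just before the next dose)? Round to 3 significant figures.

10.8 ng/mL

k = ln 2 / 12.9 = 0.05373 h⁻¹
Fraction remaining after one interval: e^(−kτ) = e^(−0.05373 × 31.0) = 0.1891
R = 1 / (1 − 0.1891) = 1.233
Css,max = 46.4 × 1.233 = 57.22 ng/mL
Css,min = Css,max × e^(−kτ) = 57.22 × 0.1891 ≈ 10.8 ng/mL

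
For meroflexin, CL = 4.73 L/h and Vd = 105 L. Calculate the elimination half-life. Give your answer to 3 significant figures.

15.4 hours

k = CL / V = 4.73 / 105 = 0.04505 h⁻¹
t½ = ln 2 / k = ln 2 / 0.04505 ≈ 15.4 hours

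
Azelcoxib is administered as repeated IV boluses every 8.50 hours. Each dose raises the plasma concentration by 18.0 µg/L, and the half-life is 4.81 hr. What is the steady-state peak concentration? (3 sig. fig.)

25.5 µg/L

k = ln 2 / 4.81 = 0.1441 hr⁻¹
Fraction remaining after one interval: e^(−kτ) = e^(−0.1441 × 8.50) = 0.2938
R = 1 / (1 − 0.2938) = 1.416
Css,max = 18.0 × 1.416 ≈ 25.5 µg/L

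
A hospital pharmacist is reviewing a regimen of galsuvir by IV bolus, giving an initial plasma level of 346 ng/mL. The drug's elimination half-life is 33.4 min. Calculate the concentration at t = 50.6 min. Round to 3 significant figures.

k = ln 2 / 33.4 = 0.02075 min⁻¹
50.6 min is 1.515 half-lives, so C = 346 × (1/2)^1.515 = 346 × 0.3499 ≈ 121 ng/mL

121 ng/mL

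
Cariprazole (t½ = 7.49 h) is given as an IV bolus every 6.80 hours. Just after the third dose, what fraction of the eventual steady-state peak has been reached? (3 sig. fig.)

k = ln 2 / 7.49 = 0.09254 h⁻¹
f_n = 1 − e^(−nkτ) = 1 − e^(−3 × 0.09254 × 6.80) = 1 − e^(−1.888) = 1 − 0.1514 ≈ 0.849

0.849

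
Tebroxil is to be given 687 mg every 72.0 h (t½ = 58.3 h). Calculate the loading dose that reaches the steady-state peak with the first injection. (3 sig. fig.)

k = ln 2 / 58.3 = 0.01189 h⁻¹
Accumulation ratio R = 1 / (1 − e^(−kτ)) = 1 / (1 − e^(−0.01189×72.0)) = 1 / (1 − 0.4248) = 1.739
Loading dose = maintenance dose × R = 687 × 1.739 ≈ 1190 mg

1190 mg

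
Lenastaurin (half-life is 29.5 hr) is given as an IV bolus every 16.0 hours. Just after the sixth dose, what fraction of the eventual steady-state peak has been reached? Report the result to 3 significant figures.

k = ln 2 / 29.5 = 0.02350 hr⁻¹
f_n = 1 − e^(−nkτ) = 1 − e^(−6 × 0.02350 × 16.0) = 1 − e^(−2.256) = 1 − 0.1048 ≈ 0.895

0.895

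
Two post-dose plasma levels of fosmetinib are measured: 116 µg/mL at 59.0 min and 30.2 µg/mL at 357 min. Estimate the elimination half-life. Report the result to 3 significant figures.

k = ln(C₁/C₂) / (t₂ − t₁) = ln(116/30.2) / (357 − 59.0)
  = 1.346 / 298.0 = 0.004516 min⁻¹
t½ = ln 2 / k = ln 2 / 0.004516 ≈ 153 minutes

153 minutes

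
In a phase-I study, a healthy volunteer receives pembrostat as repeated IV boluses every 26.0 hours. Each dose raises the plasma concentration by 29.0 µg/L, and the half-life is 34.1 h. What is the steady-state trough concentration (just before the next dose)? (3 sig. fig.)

k = ln 2 / 34.1 = 0.02033 h⁻¹
Fraction remaining after one interval: e^(−kτ) = e^(−0.02033 × 26.0) = 0.5895
R = 1 / (1 − 0.5895) = 2.436
Css,max = 29.0 × 2.436 = 70.64 µg/L
Css,min = Css,max × e^(−kτ) = 70.64 × 0.5895 ≈ 41.6 µg/L

41.6 µg/L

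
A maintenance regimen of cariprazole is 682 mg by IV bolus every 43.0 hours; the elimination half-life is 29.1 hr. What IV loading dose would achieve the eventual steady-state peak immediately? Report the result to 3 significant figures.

1060 mg

k = ln 2 / 29.1 = 0.02382 hr⁻¹
Accumulation ratio R = 1 / (1 − e^(−kτ)) = 1 / (1 − e^(−0.02382×43.0)) = 1 / (1 − 0.3591) = 1.560
Loading dose = maintenance dose × R = 682 × 1.560 ≈ 1060 mg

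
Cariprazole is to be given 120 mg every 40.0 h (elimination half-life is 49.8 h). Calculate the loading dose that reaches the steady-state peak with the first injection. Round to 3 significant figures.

k = ln 2 / 49.8 = 0.01392 h⁻¹
Accumulation ratio R = 1 / (1 − e^(−kτ)) = 1 / (1 − e^(−0.01392×40.0)) = 1 / (1 − 0.5731) = 2.342
Loading dose = maintenance dose × R = 120 × 2.342 ≈ 281 mg

281 mg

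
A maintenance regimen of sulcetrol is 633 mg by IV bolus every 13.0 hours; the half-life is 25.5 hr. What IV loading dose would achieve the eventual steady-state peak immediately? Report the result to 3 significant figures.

k = ln 2 / 25.5 = 0.02718 hr⁻¹
Accumulation ratio R = 1 / (1 − e^(−kτ)) = 1 / (1 − e^(−0.02718×13.0)) = 1 / (1 − 0.7023) = 3.359
Loading dose = maintenance dose × R = 633 × 3.359 ≈ 2130 mg

2130 mg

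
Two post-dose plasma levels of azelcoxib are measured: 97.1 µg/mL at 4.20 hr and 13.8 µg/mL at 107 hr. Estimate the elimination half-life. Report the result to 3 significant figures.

k = ln(C₁/C₂) / (t₂ − t₁) = ln(97.1/13.8) / (107 − 4.20)
  = 1.951 / 102.8 = 0.01898 hr⁻¹
t½ = ln 2 / k = ln 2 / 0.01898 ≈ 36.5 hours

36.5 hours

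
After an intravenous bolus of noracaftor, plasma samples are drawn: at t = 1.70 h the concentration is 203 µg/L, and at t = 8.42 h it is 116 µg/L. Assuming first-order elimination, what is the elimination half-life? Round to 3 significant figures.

8.32 hours

k = ln(C₁/C₂) / (t₂ − t₁) = ln(203/116) / (8.42 − 1.70)
  = 0.5596 / 6.720 = 0.08328 h⁻¹
t½ = ln 2 / k = ln 2 / 0.08328 ≈ 8.32 hours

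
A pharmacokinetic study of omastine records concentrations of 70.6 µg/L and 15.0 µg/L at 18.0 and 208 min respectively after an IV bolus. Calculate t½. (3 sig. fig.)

k = ln(C₁/C₂) / (t₂ − t₁) = ln(70.6/15.0) / (208 − 18.0)
  = 1.549 / 190.0 = 0.008153 min⁻¹
t½ = ln 2 / k = ln 2 / 0.008153 ≈ 85.0 minutes

85.0 minutes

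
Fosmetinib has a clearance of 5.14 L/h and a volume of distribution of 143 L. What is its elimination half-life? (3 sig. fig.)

k = CL / V = 5.14 / 143 = 0.03594 h⁻¹
t½ = ln 2 / k = ln 2 / 0.03594 ≈ 19.3 hours

19.3 hours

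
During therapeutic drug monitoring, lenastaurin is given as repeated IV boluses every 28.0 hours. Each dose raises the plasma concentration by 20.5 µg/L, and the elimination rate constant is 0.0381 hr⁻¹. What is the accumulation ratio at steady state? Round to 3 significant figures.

1.52

Fraction remaining after one interval: e^(−kτ) = e^(−0.03810 × 28.0) = 0.3441
R = 1 / (1 − 0.3441) = 1 / 0.6559 ≈ 1.52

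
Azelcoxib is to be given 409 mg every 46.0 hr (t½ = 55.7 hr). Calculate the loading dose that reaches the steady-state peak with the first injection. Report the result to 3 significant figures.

k = ln 2 / 55.7 = 0.01244 hr⁻¹
Accumulation ratio R = 1 / (1 − e^(−kτ)) = 1 / (1 − e^(−0.01244×46.0)) = 1 / (1 − 0.5641) = 2.294
Loading dose = maintenance dose × R = 409 × 2.294 ≈ 938 mg

938 mg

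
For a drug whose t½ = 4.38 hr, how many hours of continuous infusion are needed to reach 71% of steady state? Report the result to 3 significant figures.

7.82 hours

k = ln 2 / 4.38 = 0.1583 hr⁻¹
f = 1 − e^(−kt)  ⇒  t = −ln(1 − f) / k
t = −ln(1 − 0.71) / 0.1583 = 1.238 / 0.1583 ≈ 7.82 hours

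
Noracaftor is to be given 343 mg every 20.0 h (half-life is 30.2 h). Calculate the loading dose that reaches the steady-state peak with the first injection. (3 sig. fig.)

932 mg

k = ln 2 / 30.2 = 0.02295 h⁻¹
Accumulation ratio R = 1 / (1 − e^(−kτ)) = 1 / (1 − e^(−0.02295×20.0)) = 1 / (1 − 0.6319) = 2.717
Loading dose = maintenance dose × R = 343 × 2.717 ≈ 932 mg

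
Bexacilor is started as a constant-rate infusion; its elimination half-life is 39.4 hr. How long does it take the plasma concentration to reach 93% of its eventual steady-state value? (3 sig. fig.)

k = ln 2 / 39.4 = 0.01759 hr⁻¹
f = 1 − e^(−kt)  ⇒  t = −ln(1 − f) / k
t = −ln(1 − 0.93) / 0.01759 = 2.659 / 0.01759 ≈ 151 hours

151 hours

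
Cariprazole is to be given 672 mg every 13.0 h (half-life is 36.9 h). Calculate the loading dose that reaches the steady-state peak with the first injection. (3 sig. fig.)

3100 mg

k = ln 2 / 36.9 = 0.01878 h⁻¹
Accumulation ratio R = 1 / (1 − e^(−kτ)) = 1 / (1 − e^(−0.01878×13.0)) = 1 / (1 − 0.7833) = 4.615
Loading dose = maintenance dose × R = 672 × 4.615 ≈ 3100 mg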